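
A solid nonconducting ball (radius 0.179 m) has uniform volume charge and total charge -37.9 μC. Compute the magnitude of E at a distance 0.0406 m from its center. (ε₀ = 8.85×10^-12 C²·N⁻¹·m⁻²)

Take a concentric spherical Gaussian surface of radius r = 0.0406 m (r < R).
Only the charge within r is enclosed: Q_enc = Q·(r/R)³ = (-37.9 μC)·(0.0406 m/0.179 m)³ = -4.422×10^-7 C.
Gauss's law: E·4πr² = Q_enc/ε₀.
E = |Q_enc|/(4πε₀r²) = (4.422×10^-7)/(4π·8.85×10^-12·(0.0406)²) = 2.41e6 N/C.

2.41e6 N/C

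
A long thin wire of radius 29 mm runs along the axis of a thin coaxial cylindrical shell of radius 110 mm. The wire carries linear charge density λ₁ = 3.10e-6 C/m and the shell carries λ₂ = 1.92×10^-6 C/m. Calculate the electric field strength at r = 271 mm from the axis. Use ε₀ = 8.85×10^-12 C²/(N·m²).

E = 3.33×10^5 N/C

Coaxial Gaussian cylinder, radius r = 271 mm, length L (r > 110 mm, enclosing both).
λ_enc = λ₁ + λ₂ = (3.10×10^-6) + (1.92×10^-6) = 5.02×10^-6 C/m.
Gauss's law: E·2πrL = λ_enc L/ε₀.
E = |λ_enc|/(2πε₀r) = (5.02×10^-6)/(2π·8.85×10^-12·0.271) = 3.33×10^5 N/C.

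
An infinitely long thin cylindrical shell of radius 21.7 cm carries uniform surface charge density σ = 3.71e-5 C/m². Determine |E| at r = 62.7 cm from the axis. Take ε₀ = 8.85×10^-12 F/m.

1.45×10^6 V/m

By cylindrical symmetry E is radial; use a coaxial Gaussian cylinder of radius 62.7 cm and length L (r > 21.7 cm).
The whole shell is enclosed: λ_enc = σ·2πR = (3.71e-5)·2π·(0.217) = 5.058e-5 C/m.
Gauss's law: E·2πrL = λ_enc L/ε₀.
E = |λ_enc|/(2πε₀r) = (5.058×10^-5)/(2π·8.85×10^-12·0.627) = 1.45×10^6 N/C.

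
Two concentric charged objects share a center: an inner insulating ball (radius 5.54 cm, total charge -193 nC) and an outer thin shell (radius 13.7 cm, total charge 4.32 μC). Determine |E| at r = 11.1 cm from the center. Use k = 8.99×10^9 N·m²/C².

Use a concentric Gaussian sphere at r = 11.1 cm (between the bodies, 5.54 cm < r < 13.7 cm).
Only the inner charge is enclosed; the outer shell contributes nothing inside itself. Q_enc = -193 nC = -1.93×10^-7 C.
Since E is radial and uniform over the Gaussian sphere, Φ = E·4πr² = Q_enc/ε₀.
E = k|Q_enc|/r² = (8.99×10^9)(1.93e-7)/(0.111)² = 1.41×10^5 N/C.

|E| ≈ 1.41×10^5 N/C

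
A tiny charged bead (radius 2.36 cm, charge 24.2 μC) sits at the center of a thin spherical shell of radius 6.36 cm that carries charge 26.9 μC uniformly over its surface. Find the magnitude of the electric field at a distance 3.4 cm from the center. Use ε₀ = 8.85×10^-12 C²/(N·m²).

|E| ≈ 1.88×10^8 V/m

By spherical symmetry E is radial; choose a Gaussian sphere of radius r = 3.4 cm (between the bodies, 2.36 cm < r < 6.36 cm).
Only the inner charge is enclosed; the outer shell contributes nothing inside itself. Q_enc = 24.2 μC = 2.42×10^-5 C.
Since E is radial and uniform over the Gaussian sphere, Φ = E·4πr² = Q_enc/ε₀.
E = |Q_enc|/(4πε₀r²) = (2.42×10^-5)/(4π·8.85×10^-12·(0.034)²) = 1.88×10^8 N/C.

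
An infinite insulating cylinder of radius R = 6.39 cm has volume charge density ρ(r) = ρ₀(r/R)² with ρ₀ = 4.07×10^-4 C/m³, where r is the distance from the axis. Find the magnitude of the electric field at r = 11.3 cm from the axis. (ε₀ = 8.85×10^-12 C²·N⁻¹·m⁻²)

E ≈ 4.15e5 V/m

Take a coaxial cylindrical Gaussian surface of radius r = 11.3 cm and length L (r > R, full charge per length enclosed).
λ_enc = 2π ∫₀^R ρ₀(r'/R)^2 r' dr' = 2πρ₀R²/4 = 2.61×10^-6 C/m.
By Gauss's law (flux through the curved wall only), E·2πrL = λ_enc L/ε₀.
E = |λ_enc|/(2πε₀r) = (2.61×10^-6)/(2π·8.85×10^-12·0.113) = 4.15×10^5 N/C.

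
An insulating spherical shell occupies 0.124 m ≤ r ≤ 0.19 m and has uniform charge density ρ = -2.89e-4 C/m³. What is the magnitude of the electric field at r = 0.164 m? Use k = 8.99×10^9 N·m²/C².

Use a concentric Gaussian sphere at r = 0.164 m (within the shell material, 0.124 m < r < 0.19 m).
Only the shell between 0.124 m and r is enclosed: Q_enc = ρ·(4π/3)(r³ − a³) = (-2.89e-4)·(4π/3)·((0.164)³ − (0.124)³) = -3.032×10^-6 C.
Applying ∮E·dA = Q_enc/ε₀ with Φ = E(4πr²):
E = k|Q_enc|/r² = (8.99×10^9)(3.032×10^-6)/(0.164)² = 1.01×10^6 N/C.

E = 1.01×10^6 N/C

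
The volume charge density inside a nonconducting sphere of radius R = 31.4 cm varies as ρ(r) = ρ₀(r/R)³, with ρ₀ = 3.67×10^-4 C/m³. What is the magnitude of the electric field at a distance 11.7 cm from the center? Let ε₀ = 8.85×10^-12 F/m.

Take a concentric spherical Gaussian surface of radius r = 11.7 cm (r < R).
Q_enc = ∫₀^r ρ(r')·4πr'² dr' = (4πρ₀/R³) ∫₀^r r'^5 dr' = 4πρ₀ r^6/(6·R³) = 6.369×10^-8 C.
Gauss's law: E·4πr² = Q_enc/ε₀.
E = |Q_enc|/(4πε₀r²) = (6.369×10^-8)/(4π·8.85×10^-12·(0.117)²) = 4.18e4 N/C.

|E| ≈ 4.18×10^4 N/C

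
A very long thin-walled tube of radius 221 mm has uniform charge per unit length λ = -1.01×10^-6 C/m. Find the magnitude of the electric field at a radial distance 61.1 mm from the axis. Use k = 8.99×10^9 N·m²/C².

Coaxial Gaussian cylinder, radius r = 61.1 mm, length L (r < 221 mm, inside the shell).
All the surface charge lies outside this cylinder: Q_enc = 0, hence E = 0.

E = 0 (no enclosed charge)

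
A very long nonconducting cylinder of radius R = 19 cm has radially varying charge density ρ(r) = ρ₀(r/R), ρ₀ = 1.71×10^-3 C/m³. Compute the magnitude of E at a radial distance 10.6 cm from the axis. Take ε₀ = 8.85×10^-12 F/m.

Coaxial Gaussian cylinder, radius r = 10.6 cm, length L (r < R).
Integrating ρ over the cross-section to radius r: λ_enc = (2πρ₀/R) ∫₀^r r'^2 dr' = 2πρ₀ r^3/(3·R) = 2.245×10^-5 C/m.
Applying ∮E·dA = Q_enc/ε₀ with the end caps contributing no flux:
E = |λ_enc|/(2πε₀r) = (2.245×10^-5)/(2π·8.85×10^-12·0.106) = 3.81×10^6 N/C.

|E| ≈ 3.81×10^6 N/C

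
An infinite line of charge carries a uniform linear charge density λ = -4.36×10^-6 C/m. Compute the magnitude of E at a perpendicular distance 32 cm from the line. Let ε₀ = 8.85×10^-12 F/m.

2.45e5 N/C

By cylindrical symmetry E is radial; use a coaxial Gaussian cylinder of radius 32 cm and length L.
Q_enc = λL, so λ_enc = -4.36×10^-6 C/m.
Applying ∮E·dA = Q_enc/ε₀ with the end caps contributing no flux:
E = |λ_enc|/(2πε₀r) = (4.36×10^-6)/(2π·8.85×10^-12·0.32) = 2.45e5 N/C.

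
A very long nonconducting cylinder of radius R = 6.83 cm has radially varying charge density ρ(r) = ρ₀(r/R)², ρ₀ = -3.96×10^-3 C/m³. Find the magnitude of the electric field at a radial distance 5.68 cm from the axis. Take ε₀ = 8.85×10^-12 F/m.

|E| = 4.39×10^6 V/m

Take a coaxial cylindrical Gaussian surface of radius r = 5.68 cm and length L (r < R).
Integrating ρ over the cross-section to radius r: λ_enc = (2πρ₀/R²) ∫₀^r r'^3 dr' = 2πρ₀ r^4/(4·R²) = -1.388×10^-5 C/m.
By Gauss's law (flux through the curved wall only), E·2πrL = λ_enc L/ε₀.
E = |λ_enc|/(2πε₀r) = (1.388×10^-5)/(2π·8.85×10^-12·0.0568) = 4.39e6 N/C.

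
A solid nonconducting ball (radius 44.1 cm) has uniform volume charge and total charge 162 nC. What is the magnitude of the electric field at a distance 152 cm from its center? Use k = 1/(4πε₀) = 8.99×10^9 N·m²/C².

By spherical symmetry E is radial; choose a Gaussian sphere of radius r = 152 cm (r > R, so the entire charge is enclosed).
Q_enc = 162 nC = 1.62e-7 C.
Gauss's law: E·4πr² = Q_enc/ε₀.
E = k|Q_enc|/r² = (8.99×10^9)(1.62×10^-7)/(1.52)² = 630 N/C.

E = 630 V/m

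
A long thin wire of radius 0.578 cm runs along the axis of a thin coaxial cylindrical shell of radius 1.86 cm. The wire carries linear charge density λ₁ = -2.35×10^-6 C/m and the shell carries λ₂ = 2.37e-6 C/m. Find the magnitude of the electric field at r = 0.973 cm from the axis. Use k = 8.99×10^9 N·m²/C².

Coaxial Gaussian cylinder, radius r = 0.973 cm, length L (between the conductors, 0.578 cm < r < 1.86 cm).
The shell at 1.86 cm lies outside the Gaussian surface, so λ_enc = λ₁ = -2.35×10^-6 C/m.
Since E is radial and uniform over the curved surface, Φ = E·2πrL = Q_enc/ε₀ = λ_enc L/ε₀.
E = 2k|λ_enc|/r = 2(8.99×10^9)(2.35×10^-6)/(0.00973) = 4.34e6 N/C.

4.34×10^6 N/C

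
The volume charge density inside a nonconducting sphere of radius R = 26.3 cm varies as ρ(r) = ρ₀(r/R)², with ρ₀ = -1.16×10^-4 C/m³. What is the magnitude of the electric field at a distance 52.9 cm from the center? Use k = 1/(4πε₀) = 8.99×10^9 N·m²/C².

Symmetry ⇒ E = E(r) r̂. Gaussian sphere of radius r = 52.9 cm (r > R, all charge enclosed).
Q_enc = 4π ∫₀^R ρ₀(r'/R)^2 r'² dr' = 4πρ₀R³/5 = -5.304×10^-6 C.
By Gauss's law, ∮E·dA = E·4πr² = Q_enc/ε₀.
E = k|Q_enc|/r² = (8.99×10^9)(5.304e-6)/(0.529)² = 1.70e5 N/C.

E = 1.70×10^5 V/m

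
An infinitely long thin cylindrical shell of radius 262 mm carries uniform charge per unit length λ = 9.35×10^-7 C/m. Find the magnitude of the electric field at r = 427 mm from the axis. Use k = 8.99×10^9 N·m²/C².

|E| = 3.94×10^4 N/C

Take a coaxial cylindrical Gaussian surface of radius r = 427 mm and length L (r > 262 mm).
The full line charge is enclosed: λ_enc = 9.35×10^-7 C/m.
Applying ∮E·dA = Q_enc/ε₀ with the end caps contributing no flux:
E = 2k|λ_enc|/r = 2(8.99×10^9)(9.35×10^-7)/(0.427) = 3.94×10^4 N/C.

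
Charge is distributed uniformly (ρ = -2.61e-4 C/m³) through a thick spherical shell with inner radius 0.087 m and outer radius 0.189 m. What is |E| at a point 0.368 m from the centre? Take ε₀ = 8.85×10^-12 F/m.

|E| = 4.42×10^5 V/m

Take a concentric spherical Gaussian surface of radius r = 0.368 m (r > 0.189 m, enclosing the whole shell).
Q_enc = ρ·(4π/3)(b³ − a³) = (-2.61×10^-4)·(4π/3)·((0.189)³ − (0.087)³) = -6.661e-6 C.
Gauss's law: E·4πr² = Q_enc/ε₀.
E = |Q_enc|/(4πε₀r²) = (6.661×10^-6)/(4π·8.85×10^-12·(0.368)²) = 4.42e5 N/C.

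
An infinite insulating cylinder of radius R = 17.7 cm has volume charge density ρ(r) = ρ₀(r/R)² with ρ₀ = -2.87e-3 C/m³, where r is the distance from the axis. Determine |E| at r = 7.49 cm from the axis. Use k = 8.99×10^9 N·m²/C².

Take a coaxial cylindrical Gaussian surface of radius r = 7.49 cm and length L (r < R).
λ_enc = ∫₀^r ρ(r')·2πr' dr' = (2πρ₀/R²)·r^4/4 = -4.529e-6 C/m.
Applying ∮E·dA = Q_enc/ε₀ with the end caps contributing no flux:
E = 2k|λ_enc|/r = 2(8.99×10^9)(4.529×10^-6)/(0.0749) = 1.09×10^6 N/C.

E ≈ 1.09×10^6 N/C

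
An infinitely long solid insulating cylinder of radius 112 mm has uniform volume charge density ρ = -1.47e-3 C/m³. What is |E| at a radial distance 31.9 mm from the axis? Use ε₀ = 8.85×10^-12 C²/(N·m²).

Choose a coaxial cylinder of radius r = 31.9 mm (arbitrary length L) as the Gaussian surface (r < R).
Charge inside radius r per length L is ρ·πr²·L, so λ_enc = ρπr² = -4.699×10^-6 C/m.
By Gauss's law (flux through the curved wall only), E·2πrL = λ_enc L/ε₀.
E = |λ_enc|/(2πε₀r) = (4.699e-6)/(2π·8.85×10^-12·0.0319) = 2.65×10^6 N/C.

|E| = 2.65×10^6 N/C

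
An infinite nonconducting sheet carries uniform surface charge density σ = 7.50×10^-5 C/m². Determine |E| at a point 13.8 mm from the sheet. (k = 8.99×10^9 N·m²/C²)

The symmetry is planar: E is normal to the sheet and the same magnitude on both sides. Take a pillbox straddling the sheet with end-cap area A.
Only the two end caps contribute flux: Φ = 2EA. With Q_enc = σA, Gauss's law gives E = |σ|/(2ε₀).
E = 2πk|σ| = 2π(8.99×10^9)(7.50×10^-5) = 4.24e6 N/C.

|E| ≈ 4.24e6 N/C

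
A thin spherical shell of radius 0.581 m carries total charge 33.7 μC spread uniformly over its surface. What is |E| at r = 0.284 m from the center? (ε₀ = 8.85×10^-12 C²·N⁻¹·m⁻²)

Take a concentric spherical Gaussian surface of radius r = 0.284 m (inside the shell, r < 0.581 m).
All the charge is outside the Gaussian surface: Q_enc = 0, hence E = 0 everywhere inside the shell.

E = 0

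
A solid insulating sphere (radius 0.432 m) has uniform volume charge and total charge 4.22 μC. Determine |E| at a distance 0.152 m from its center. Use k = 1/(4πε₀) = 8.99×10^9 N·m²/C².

By spherical symmetry E is radial; choose a Gaussian sphere of radius r = 0.152 m (r < R).
Only the charge within r is enclosed: Q_enc = Q·(r/R)³ = (4.22 μC)·(0.152 m/0.432 m)³ = 1.838e-7 C.
Applying ∮E·dA = Q_enc/ε₀ with Φ = E(4πr²):
E = k|Q_enc|/r² = (8.99×10^9)(1.838×10^-7)/(0.152)² = 7.15e4 N/C.

|E| = 7.15e4 V/m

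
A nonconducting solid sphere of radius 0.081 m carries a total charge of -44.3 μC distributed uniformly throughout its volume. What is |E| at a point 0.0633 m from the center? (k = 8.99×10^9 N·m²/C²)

|E| ≈ 4.74×10^7 V/m

Take a concentric spherical Gaussian surface of radius r = 0.0633 m (r < R).
Only the charge within r is enclosed: Q_enc = Q·(r/R)³ = (-44.3 μC)·(0.0633 m/0.081 m)³ = -2.114×10^-5 C.
Gauss's law: E·4πr² = Q_enc/ε₀.
E = k|Q_enc|/r² = (8.99×10^9)(2.114e-5)/(0.0633)² = 4.74e7 N/C.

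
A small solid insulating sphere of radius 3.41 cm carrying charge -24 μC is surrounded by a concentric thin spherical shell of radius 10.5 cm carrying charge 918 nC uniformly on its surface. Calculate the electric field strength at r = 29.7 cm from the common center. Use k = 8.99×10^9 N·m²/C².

2.35×10^6 V/m

Use a concentric Gaussian sphere at r = 29.7 cm (r > 10.5 cm, enclosing both).
Q_enc = (-24 μC) + (918 nC) = -2.308e-5 C.
By Gauss's law, ∮E·dA = E·4πr² = Q_enc/ε₀.
E = k|Q_enc|/r² = (8.99×10^9)(2.308e-5)/(0.297)² = 2.35×10^6 N/C.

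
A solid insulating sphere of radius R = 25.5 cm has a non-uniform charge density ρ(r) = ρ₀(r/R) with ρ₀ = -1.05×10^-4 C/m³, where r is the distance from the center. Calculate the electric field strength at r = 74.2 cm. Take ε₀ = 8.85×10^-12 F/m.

|E| = 8.93×10^4 V/m

Use a concentric Gaussian sphere at r = 74.2 cm (r > R, all charge enclosed).
Q_enc = 4π ∫₀^R ρ₀(r'/R)^1 r'² dr' = 4πρ₀R³/4 = -5.47×10^-6 C.
Applying ∮E·dA = Q_enc/ε₀ with Φ = E(4πr²):
E = |Q_enc|/(4πε₀r²) = (5.47×10^-6)/(4π·8.85×10^-12·(0.742)²) = 8.93×10^4 N/C.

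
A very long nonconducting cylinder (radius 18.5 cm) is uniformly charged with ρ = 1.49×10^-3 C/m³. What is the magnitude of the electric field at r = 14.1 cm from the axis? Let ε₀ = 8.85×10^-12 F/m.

Take a coaxial cylindrical Gaussian surface of radius r = 14.1 cm and length L (r < R).
Charge inside radius r per length L is ρ·πr²·L, so λ_enc = ρπr² = 9.306e-5 C/m.
By Gauss's law (flux through the curved wall only), E·2πrL = λ_enc L/ε₀.
E = |λ_enc|/(2πε₀r) = (9.306×10^-5)/(2π·8.85×10^-12·0.141) = 1.19×10^7 N/C.

|E| = 1.19e7 V/m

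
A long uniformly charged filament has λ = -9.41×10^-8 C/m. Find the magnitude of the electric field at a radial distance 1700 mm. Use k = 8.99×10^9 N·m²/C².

Choose a coaxial cylinder of radius r = 1700 mm (arbitrary length L) as the Gaussian surface.
Q_enc = λL, so λ_enc = -9.41×10^-8 C/m.
Gauss's law: E·2πrL = λ_enc L/ε₀.
E = 2k|λ_enc|/r = 2(8.99×10^9)(9.41×10^-8)/(1.7) = 995 N/C.

|E| ≈ 995 N/C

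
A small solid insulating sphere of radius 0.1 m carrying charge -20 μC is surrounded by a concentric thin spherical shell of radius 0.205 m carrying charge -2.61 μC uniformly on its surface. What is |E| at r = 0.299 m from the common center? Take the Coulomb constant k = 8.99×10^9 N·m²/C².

Use a concentric Gaussian sphere at r = 0.299 m (r > 0.205 m, enclosing both).
Q_enc = (-20 μC) + (-2.61 μC) = -2.261×10^-5 C.
Gauss's law: E·4πr² = Q_enc/ε₀.
E = k|Q_enc|/r² = (8.99×10^9)(2.261e-5)/(0.299)² = 2.27×10^6 N/C.

2.27e6 N/C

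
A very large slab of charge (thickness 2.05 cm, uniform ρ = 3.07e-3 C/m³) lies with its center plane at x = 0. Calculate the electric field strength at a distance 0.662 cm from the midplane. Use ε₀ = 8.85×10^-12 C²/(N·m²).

|E| = 2.30×10^6 N/C

By symmetry E is perpendicular to the slab. A Gaussian pillbox from −0.662 cm to +0.662 cm (face area A) lies entirely within the slab.
Q_enc = ρ·(2x)·A and flux = 2EA, so 2EA = 2ρxA/ε₀ ⇒ E = |ρ|x/ε₀.
E = (3.07×10^-3)(0.00662)/(8.85×10^-12) = 2.30e6 N/C.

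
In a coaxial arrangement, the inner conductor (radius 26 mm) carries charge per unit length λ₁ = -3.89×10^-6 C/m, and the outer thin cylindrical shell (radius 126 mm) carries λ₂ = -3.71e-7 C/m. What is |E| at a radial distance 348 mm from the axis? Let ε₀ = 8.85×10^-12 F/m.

Choose a coaxial cylinder of radius r = 348 mm (arbitrary length L) as the Gaussian surface (r > 126 mm, enclosing both).
λ_enc = λ₁ + λ₂ = (-3.89e-6) + (-3.71×10^-7) = -4.261×10^-6 C/m.
By Gauss's law (flux through the curved wall only), E·2πrL = λ_enc L/ε₀.
E = |λ_enc|/(2πε₀r) = (4.261e-6)/(2π·8.85×10^-12·0.348) = 2.20×10^5 N/C.

|E| = 2.20e5 N/C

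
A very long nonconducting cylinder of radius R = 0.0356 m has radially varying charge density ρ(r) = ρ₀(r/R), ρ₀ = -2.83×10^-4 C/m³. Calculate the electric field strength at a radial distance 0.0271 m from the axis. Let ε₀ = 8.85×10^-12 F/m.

Take a coaxial cylindrical Gaussian surface of radius r = 0.0271 m and length L (r < R).
λ_enc = ∫₀^r ρ(r')·2πr' dr' = (2πρ₀/R)·r^3/3 = -3.314×10^-7 C/m.
Since E is radial and uniform over the curved surface, Φ = E·2πrL = Q_enc/ε₀ = λ_enc L/ε₀.
E = |λ_enc|/(2πε₀r) = (3.314×10^-7)/(2π·8.85×10^-12·0.0271) = 2.20×10^5 N/C.

2.20e5 V/m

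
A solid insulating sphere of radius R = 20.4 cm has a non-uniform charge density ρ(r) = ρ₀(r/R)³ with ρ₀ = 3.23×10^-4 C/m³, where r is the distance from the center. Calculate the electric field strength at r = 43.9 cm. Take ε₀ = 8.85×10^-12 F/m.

Symmetry ⇒ E = E(r) r̂. Gaussian sphere of radius r = 43.9 cm (r > R, all charge enclosed).
Q_enc = 4π ∫₀^R ρ₀(r'/R)^3 r'² dr' = 4πρ₀R³/6 = 5.743e-6 C.
Applying ∮E·dA = Q_enc/ε₀ with Φ = E(4πr²):
E = |Q_enc|/(4πε₀r²) = (5.743e-6)/(4π·8.85×10^-12·(0.439)²) = 2.68×10^5 N/C.

E ≈ 2.68×10^5 N/C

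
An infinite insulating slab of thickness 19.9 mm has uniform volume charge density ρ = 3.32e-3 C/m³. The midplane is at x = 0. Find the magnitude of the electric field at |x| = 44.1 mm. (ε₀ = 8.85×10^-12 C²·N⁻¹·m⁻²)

E = 3.73e6 V/m

The point |x| = 44.1 mm lies outside the slab (half-thickness 0.00995 m). A symmetric pillbox spanning the full slab encloses Q_enc = ρ·d·A.
Flux = 2EA ⇒ E = |ρ|d/(2ε₀), independent of distance outside.
E = (3.32×10^-3)(0.0199)/(2·8.85×10^-12) = 3.73×10^6 N/C.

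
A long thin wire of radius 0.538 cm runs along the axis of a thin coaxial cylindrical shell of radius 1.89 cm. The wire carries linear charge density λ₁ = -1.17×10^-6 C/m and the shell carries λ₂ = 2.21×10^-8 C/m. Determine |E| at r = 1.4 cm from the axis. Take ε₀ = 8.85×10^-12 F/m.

Choose a coaxial cylinder of radius r = 1.4 cm (arbitrary length L) as the Gaussian surface (between the conductors, 0.538 cm < r < 1.89 cm).
The shell at 1.89 cm lies outside the Gaussian surface, so λ_enc = λ₁ = -1.17e-6 C/m.
Since E is radial and uniform over the curved surface, Φ = E·2πrL = Q_enc/ε₀ = λ_enc L/ε₀.
E = |λ_enc|/(2πε₀r) = (1.17e-6)/(2π·8.85×10^-12·0.014) = 1.50×10^6 N/C.

E ≈ 1.50×10^6 V/m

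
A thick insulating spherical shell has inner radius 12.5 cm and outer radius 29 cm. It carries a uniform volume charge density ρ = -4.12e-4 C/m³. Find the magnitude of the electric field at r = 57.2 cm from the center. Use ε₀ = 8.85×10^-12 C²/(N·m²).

|E| ≈ 1.06×10^6 N/C

By spherical symmetry E is radial; choose a Gaussian sphere of radius r = 57.2 cm (r > 29 cm, enclosing the whole shell).
Q_enc = ρ·(4π/3)(b³ − a³) = (-4.12×10^-4)·(4π/3)·((0.29)³ − (0.125)³) = -3.872×10^-5 C.
Applying ∮E·dA = Q_enc/ε₀ with Φ = E(4πr²):
E = |Q_enc|/(4πε₀r²) = (3.872×10^-5)/(4π·8.85×10^-12·(0.572)²) = 1.06×10^6 N/C.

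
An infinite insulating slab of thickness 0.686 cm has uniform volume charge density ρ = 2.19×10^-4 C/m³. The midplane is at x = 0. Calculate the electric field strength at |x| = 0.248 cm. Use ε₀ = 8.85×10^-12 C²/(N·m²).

E = 6.14×10^4 V/m

By symmetry E is perpendicular to the slab. A Gaussian pillbox from −0.248 cm to +0.248 cm (face area A) lies entirely within the slab.
Q_enc = ρ·(2x)·A and flux = 2EA, so 2EA = 2ρxA/ε₀ ⇒ E = |ρ|x/ε₀.
E = (2.19e-4)(0.00248)/(8.85×10^-12) = 6.14×10^4 N/C.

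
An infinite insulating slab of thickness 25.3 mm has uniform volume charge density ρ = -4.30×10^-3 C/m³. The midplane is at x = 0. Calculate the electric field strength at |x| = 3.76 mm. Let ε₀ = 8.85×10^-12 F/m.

1.83e6 N/C

By symmetry E is perpendicular to the slab. A Gaussian pillbox from −3.76 mm to +3.76 mm (face area A) lies entirely within the slab.
Q_enc = ρ·(2x)·A and flux = 2EA, so 2EA = 2ρxA/ε₀ ⇒ E = |ρ|x/ε₀.
E = (4.30e-3)(0.00376)/(8.85×10^-12) = 1.83×10^6 N/C.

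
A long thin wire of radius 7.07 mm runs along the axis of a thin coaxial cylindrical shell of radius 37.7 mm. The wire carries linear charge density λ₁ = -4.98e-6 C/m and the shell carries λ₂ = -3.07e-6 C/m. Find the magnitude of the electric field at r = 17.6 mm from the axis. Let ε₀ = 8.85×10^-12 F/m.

Choose a coaxial cylinder of radius r = 17.6 mm (arbitrary length L) as the Gaussian surface (between the conductors, 7.07 mm < r < 37.7 mm).
Only the inner wire is enclosed; the outer shell contributes nothing inside itself. λ_enc = λ₁ = -4.98×10^-6 C/m.
Since E is radial and uniform over the curved surface, Φ = E·2πrL = Q_enc/ε₀ = λ_enc L/ε₀.
E = |λ_enc|/(2πε₀r) = (4.98×10^-6)/(2π·8.85×10^-12·0.0176) = 5.09×10^6 N/C.

5.09×10^6 N/C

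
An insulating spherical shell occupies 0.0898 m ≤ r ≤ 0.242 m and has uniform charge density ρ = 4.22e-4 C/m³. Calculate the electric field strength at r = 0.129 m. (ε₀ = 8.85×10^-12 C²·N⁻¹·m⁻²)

|E| ≈ 1.36×10^6 N/C

Symmetry ⇒ E = E(r) r̂. Gaussian sphere of radius r = 0.129 m (within the shell material, 0.0898 m < r < 0.242 m).
Enclosed charge is the volume from a to r: Q_enc = (4π/3)ρ(r³ − a³) = 2.515e-6 C.
Since E is radial and uniform over the Gaussian sphere, Φ = E·4πr² = Q_enc/ε₀.
E = |Q_enc|/(4πε₀r²) = (2.515×10^-6)/(4π·8.85×10^-12·(0.129)²) = 1.36×10^6 N/C.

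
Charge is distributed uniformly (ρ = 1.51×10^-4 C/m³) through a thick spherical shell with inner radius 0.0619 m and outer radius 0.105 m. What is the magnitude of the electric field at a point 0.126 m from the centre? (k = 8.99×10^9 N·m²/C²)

3.30×10^5 N/C

Use a concentric Gaussian sphere at r = 0.126 m (r > 0.105 m, enclosing the whole shell).
Q_enc = ρ·(4π/3)(b³ − a³) = (1.51e-4)·(4π/3)·((0.105)³ − (0.0619)³) = 5.822e-7 C.
By Gauss's law, ∮E·dA = E·4πr² = Q_enc/ε₀.
E = k|Q_enc|/r² = (8.99×10^9)(5.822×10^-7)/(0.126)² = 3.30×10^5 N/C.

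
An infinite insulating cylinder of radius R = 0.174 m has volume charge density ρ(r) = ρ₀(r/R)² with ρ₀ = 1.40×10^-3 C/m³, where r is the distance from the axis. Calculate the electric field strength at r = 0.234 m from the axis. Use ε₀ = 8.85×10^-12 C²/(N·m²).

|E| ≈ 5.12×10^6 N/C

Take a coaxial cylindrical Gaussian surface of radius r = 0.234 m and length L (r > R, full charge per length enclosed).
λ_enc = 2π ∫₀^R ρ₀(r'/R)^2 r' dr' = 2πρ₀R²/4 = 6.658×10^-5 C/m.
By Gauss's law (flux through the curved wall only), E·2πrL = λ_enc L/ε₀.
E = |λ_enc|/(2πε₀r) = (6.658e-5)/(2π·8.85×10^-12·0.234) = 5.12×10^6 N/C.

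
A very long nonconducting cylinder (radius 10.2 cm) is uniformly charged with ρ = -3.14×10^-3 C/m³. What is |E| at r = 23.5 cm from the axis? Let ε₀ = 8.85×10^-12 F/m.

E ≈ 7.85×10^6 N/C

By cylindrical symmetry E is radial; use a coaxial Gaussian cylinder of radius 23.5 cm and length L (r > 10.2 cm, full cross-section enclosed).
λ_enc = ρ·πR² = (-3.14×10^-3)π(0.102)² = -1.026×10^-4 C/m.
By Gauss's law (flux through the curved wall only), E·2πrL = λ_enc L/ε₀.
E = |λ_enc|/(2πε₀r) = (1.026×10^-4)/(2π·8.85×10^-12·0.235) = 7.85×10^6 N/C.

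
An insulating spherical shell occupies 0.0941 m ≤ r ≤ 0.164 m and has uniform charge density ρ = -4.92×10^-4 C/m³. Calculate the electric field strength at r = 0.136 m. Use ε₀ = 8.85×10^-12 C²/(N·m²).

1.69e6 N/C

Use a concentric Gaussian sphere at r = 0.136 m (within the shell material, 0.0941 m < r < 0.164 m).
Enclosed charge is the volume from a to r: Q_enc = (4π/3)ρ(r³ − a³) = -3.467e-6 C.
Applying ∮E·dA = Q_enc/ε₀ with Φ = E(4πr²):
E = |Q_enc|/(4πε₀r²) = (3.467e-6)/(4π·8.85×10^-12·(0.136)²) = 1.69×10^6 N/C.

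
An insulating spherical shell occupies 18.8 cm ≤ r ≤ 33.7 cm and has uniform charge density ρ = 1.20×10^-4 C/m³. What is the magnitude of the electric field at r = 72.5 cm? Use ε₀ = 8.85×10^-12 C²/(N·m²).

2.72×10^5 N/C

Symmetry ⇒ E = E(r) r̂. Gaussian sphere of radius r = 72.5 cm (r > 33.7 cm, enclosing the whole shell).
Q_enc = ρ·(4π/3)(b³ − a³) = (1.20×10^-4)·(4π/3)·((0.337)³ − (0.188)³) = 1.59×10^-5 C.
By Gauss's law, ∮E·dA = E·4πr² = Q_enc/ε₀.
E = |Q_enc|/(4πε₀r²) = (1.59×10^-5)/(4π·8.85×10^-12·(0.725)²) = 2.72e5 N/C.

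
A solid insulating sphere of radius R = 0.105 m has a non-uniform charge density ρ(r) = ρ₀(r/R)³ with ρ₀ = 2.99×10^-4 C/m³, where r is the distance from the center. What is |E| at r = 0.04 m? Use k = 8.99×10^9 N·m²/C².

E ≈ 1.24e4 N/C

Take a concentric spherical Gaussian surface of radius r = 0.04 m (r < R).
Q_enc = ∫₀^r ρ(r')·4πr'² dr' = (4πρ₀/R³) ∫₀^r r'^5 dr' = 4πρ₀ r^6/(6·R³) = 2.216×10^-9 C.
By Gauss's law, ∮E·dA = E·4πr² = Q_enc/ε₀.
E = k|Q_enc|/r² = (8.99×10^9)(2.216e-9)/(0.04)² = 1.24×10^4 N/C.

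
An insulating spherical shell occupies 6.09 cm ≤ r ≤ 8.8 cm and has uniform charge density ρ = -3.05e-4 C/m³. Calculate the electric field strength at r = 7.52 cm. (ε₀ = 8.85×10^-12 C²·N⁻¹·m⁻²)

|E| ≈ 4.05×10^5 N/C

By spherical symmetry E is radial; choose a Gaussian sphere of radius r = 7.52 cm (within the shell material, 6.09 cm < r < 8.8 cm).
Only the shell between 6.09 cm and r is enclosed: Q_enc = ρ·(4π/3)(r³ − a³) = (-3.05×10^-4)·(4π/3)·((0.0752)³ − (0.0609)³) = -2.547×10^-7 C.
Since E is radial and uniform over the Gaussian sphere, Φ = E·4πr² = Q_enc/ε₀.
E = |Q_enc|/(4πε₀r²) = (2.547×10^-7)/(4π·8.85×10^-12·(0.0752)²) = 4.05e5 N/C.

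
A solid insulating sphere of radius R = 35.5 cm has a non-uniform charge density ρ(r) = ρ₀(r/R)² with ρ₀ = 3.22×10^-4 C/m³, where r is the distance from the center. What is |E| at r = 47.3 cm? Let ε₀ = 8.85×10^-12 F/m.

|E| = 1.46×10^6 N/C

By spherical symmetry E is radial; choose a Gaussian sphere of radius r = 47.3 cm (r > R, all charge enclosed).
Q_enc = 4π ∫₀^R ρ₀(r'/R)^2 r'² dr' = 4πρ₀R³/5 = 3.621e-5 C.
By Gauss's law, ∮E·dA = E·4πr² = Q_enc/ε₀.
E = |Q_enc|/(4πε₀r²) = (3.621×10^-5)/(4π·8.85×10^-12·(0.473)²) = 1.46×10^6 N/C.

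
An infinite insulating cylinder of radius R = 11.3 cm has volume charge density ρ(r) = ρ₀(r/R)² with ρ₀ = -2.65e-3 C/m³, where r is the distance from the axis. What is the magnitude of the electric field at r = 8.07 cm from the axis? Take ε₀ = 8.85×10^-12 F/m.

Coaxial Gaussian cylinder, radius r = 8.07 cm, length L (r < R).
λ_enc = ∫₀^r ρ(r')·2πr' dr' = (2πρ₀/R²)·r^4/4 = -1.383×10^-5 C/m.
Since E is radial and uniform over the curved surface, Φ = E·2πrL = Q_enc/ε₀ = λ_enc L/ε₀.
E = |λ_enc|/(2πε₀r) = (1.383e-5)/(2π·8.85×10^-12·0.0807) = 3.08×10^6 N/C.

|E| = 3.08e6 N/C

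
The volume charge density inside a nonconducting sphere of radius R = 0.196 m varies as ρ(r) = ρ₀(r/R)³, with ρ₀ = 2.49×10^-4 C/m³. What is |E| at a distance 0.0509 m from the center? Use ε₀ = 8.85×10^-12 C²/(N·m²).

Take a concentric spherical Gaussian surface of radius r = 0.0509 m (r < R).
Q_enc = ∫₀^r ρ(r')·4πr'² dr' = (4πρ₀/R³) ∫₀^r r'^5 dr' = 4πρ₀ r^6/(6·R³) = 1.204×10^-9 C.
By Gauss's law, ∮E·dA = E·4πr² = Q_enc/ε₀.
E = |Q_enc|/(4πε₀r²) = (1.204×10^-9)/(4π·8.85×10^-12·(0.0509)²) = 4.18×10^3 N/C.

E ≈ 4.18×10^3 N/C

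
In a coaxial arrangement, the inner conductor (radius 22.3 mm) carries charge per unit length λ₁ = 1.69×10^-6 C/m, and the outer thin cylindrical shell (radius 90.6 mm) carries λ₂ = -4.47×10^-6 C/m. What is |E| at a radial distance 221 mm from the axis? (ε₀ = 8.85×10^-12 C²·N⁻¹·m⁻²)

|E| ≈ 2.26×10^5 N/C

Coaxial Gaussian cylinder, radius r = 221 mm, length L (r > 90.6 mm, enclosing both).
λ_enc = λ₁ + λ₂ = (1.69×10^-6) + (-4.47×10^-6) = -2.78×10^-6 C/m.
Since E is radial and uniform over the curved surface, Φ = E·2πrL = Q_enc/ε₀ = λ_enc L/ε₀.
E = |λ_enc|/(2πε₀r) = (2.78e-6)/(2π·8.85×10^-12·0.221) = 2.26×10^5 N/C.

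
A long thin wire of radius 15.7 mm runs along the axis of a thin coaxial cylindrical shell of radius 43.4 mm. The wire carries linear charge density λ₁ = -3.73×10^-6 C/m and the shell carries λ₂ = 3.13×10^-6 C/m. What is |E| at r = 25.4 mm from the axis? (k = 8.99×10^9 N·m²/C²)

|E| ≈ 2.64×10^6 N/C

Choose a coaxial cylinder of radius r = 25.4 mm (arbitrary length L) as the Gaussian surface (between the conductors, 15.7 mm < r < 43.4 mm).
The shell at 43.4 mm lies outside the Gaussian surface, so λ_enc = λ₁ = -3.73×10^-6 C/m.
By Gauss's law (flux through the curved wall only), E·2πrL = λ_enc L/ε₀.
E = 2k|λ_enc|/r = 2(8.99×10^9)(3.73×10^-6)/(0.0254) = 2.64×10^6 N/C.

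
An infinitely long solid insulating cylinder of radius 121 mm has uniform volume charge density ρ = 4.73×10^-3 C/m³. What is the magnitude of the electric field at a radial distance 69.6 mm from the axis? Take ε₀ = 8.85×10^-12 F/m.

E ≈ 1.86×10^7 N/C

Coaxial Gaussian cylinder, radius r = 69.6 mm, length L (r < R).
Charge inside radius r per length L is ρ·πr²·L, so λ_enc = ρπr² = 7.198e-5 C/m.
Applying ∮E·dA = Q_enc/ε₀ with the end caps contributing no flux:
E = |λ_enc|/(2πε₀r) = (7.198×10^-5)/(2π·8.85×10^-12·0.0696) = 1.86e7 N/C.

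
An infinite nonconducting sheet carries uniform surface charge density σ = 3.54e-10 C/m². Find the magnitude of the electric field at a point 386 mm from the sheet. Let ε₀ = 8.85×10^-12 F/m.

The symmetry is planar: E is normal to the sheet and the same magnitude on both sides. Take a pillbox straddling the sheet with end-cap area A.
Flux Φ = 2EA and Q_enc = σA, so 2EA = σA/ε₀ ⇒ E = |σ|/(2ε₀), independent of distance.
E = |σ|/(2ε₀) = (3.54×10^-10)/(2·8.85×10^-12) = 20 N/C.

20 N/C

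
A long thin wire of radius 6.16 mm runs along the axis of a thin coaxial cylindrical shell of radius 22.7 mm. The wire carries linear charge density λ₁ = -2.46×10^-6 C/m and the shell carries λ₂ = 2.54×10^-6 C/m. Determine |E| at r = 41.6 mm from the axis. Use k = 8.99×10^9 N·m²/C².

Take a coaxial cylindrical Gaussian surface of radius r = 41.6 mm and length L (r > 22.7 mm, enclosing both).
λ_enc = λ₁ + λ₂ = (-2.46×10^-6) + (2.54×10^-6) = 8.00×10^-8 C/m.
Since E is radial and uniform over the curved surface, Φ = E·2πrL = Q_enc/ε₀ = λ_enc L/ε₀.
E = 2k|λ_enc|/r = 2(8.99×10^9)(8.00×10^-8)/(0.0416) = 3.46×10^4 N/C.

|E| = 3.46e4 N/C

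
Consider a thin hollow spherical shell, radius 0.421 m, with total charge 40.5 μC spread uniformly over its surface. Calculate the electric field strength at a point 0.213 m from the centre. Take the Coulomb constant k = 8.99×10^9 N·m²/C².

|E| = 0 N/C

Use a concentric Gaussian sphere at r = 0.213 m (inside the shell, r < 0.421 m).
No charge lies within this surface, so Q_enc = 0 and Gauss's law gives E·4πr² = 0 ⇒ E = 0.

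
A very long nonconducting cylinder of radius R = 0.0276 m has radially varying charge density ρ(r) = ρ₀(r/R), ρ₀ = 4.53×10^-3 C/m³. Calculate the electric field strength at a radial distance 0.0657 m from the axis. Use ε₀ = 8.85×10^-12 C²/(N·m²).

Choose a coaxial cylinder of radius r = 0.0657 m (arbitrary length L) as the Gaussian surface (r > R, full charge per length enclosed).
λ_enc = 2π ∫₀^R ρ₀(r'/R)^1 r' dr' = 2πρ₀R²/3 = 7.227×10^-6 C/m.
Gauss's law: E·2πrL = λ_enc L/ε₀.
E = |λ_enc|/(2πε₀r) = (7.227e-6)/(2π·8.85×10^-12·0.0657) = 1.98×10^6 N/C.

|E| = 1.98×10^6 N/C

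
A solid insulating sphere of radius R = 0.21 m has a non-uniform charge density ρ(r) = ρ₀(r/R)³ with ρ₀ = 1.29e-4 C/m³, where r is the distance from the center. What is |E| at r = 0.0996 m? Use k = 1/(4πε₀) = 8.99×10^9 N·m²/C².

Use a concentric Gaussian sphere at r = 0.0996 m (r < R).
Q_enc = ∫₀^r ρ(r')·4πr'² dr' = (4πρ₀/R³) ∫₀^r r'^5 dr' = 4πρ₀ r^6/(6·R³) = 2.848e-8 C.
Since E is radial and uniform over the Gaussian sphere, Φ = E·4πr² = Q_enc/ε₀.
E = k|Q_enc|/r² = (8.99×10^9)(2.848e-8)/(0.0996)² = 2.58e4 N/C.

E = 2.58×10^4 N/C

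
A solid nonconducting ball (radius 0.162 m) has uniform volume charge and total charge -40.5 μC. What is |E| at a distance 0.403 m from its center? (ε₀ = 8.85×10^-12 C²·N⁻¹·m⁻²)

Use a concentric Gaussian sphere at r = 0.403 m (r > R, so the entire charge is enclosed).
Q_enc = -40.5 μC = -4.05e-5 C.
Since E is radial and uniform over the Gaussian sphere, Φ = E·4πr² = Q_enc/ε₀.
E = |Q_enc|/(4πε₀r²) = (4.05×10^-5)/(4π·8.85×10^-12·(0.403)²) = 2.24×10^6 N/C.

|E| = 2.24×10^6 V/m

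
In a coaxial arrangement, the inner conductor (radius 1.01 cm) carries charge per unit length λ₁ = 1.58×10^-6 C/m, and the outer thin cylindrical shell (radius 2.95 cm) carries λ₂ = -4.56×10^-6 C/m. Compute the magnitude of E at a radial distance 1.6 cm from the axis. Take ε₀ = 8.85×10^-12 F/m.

By cylindrical symmetry E is radial; use a coaxial Gaussian cylinder of radius 1.6 cm and length L (between the conductors, 1.01 cm < r < 2.95 cm).
The shell at 2.95 cm lies outside the Gaussian surface, so λ_enc = λ₁ = 1.58×10^-6 C/m.
By Gauss's law (flux through the curved wall only), E·2πrL = λ_enc L/ε₀.
E = |λ_enc|/(2πε₀r) = (1.58×10^-6)/(2π·8.85×10^-12·0.016) = 1.78×10^6 N/C.

|E| = 1.78e6 N/C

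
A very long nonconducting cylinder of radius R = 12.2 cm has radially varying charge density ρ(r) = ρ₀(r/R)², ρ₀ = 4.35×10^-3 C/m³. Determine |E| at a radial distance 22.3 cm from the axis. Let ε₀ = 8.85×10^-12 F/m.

Choose a coaxial cylinder of radius r = 22.3 cm (arbitrary length L) as the Gaussian surface (r > R, full charge per length enclosed).
λ_enc = 2π ∫₀^R ρ₀(r'/R)^2 r' dr' = 2πρ₀R²/4 = 1.017×10^-4 C/m.
Gauss's law: E·2πrL = λ_enc L/ε₀.
E = |λ_enc|/(2πε₀r) = (1.017×10^-4)/(2π·8.85×10^-12·0.223) = 8.20e6 N/C.

|E| = 8.20×10^6 N/C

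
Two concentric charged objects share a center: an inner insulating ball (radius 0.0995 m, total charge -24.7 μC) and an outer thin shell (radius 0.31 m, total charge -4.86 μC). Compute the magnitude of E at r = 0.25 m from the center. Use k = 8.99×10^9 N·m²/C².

Symmetry ⇒ E = E(r) r̂. Gaussian sphere of radius r = 0.25 m (between the bodies, 0.0995 m < r < 0.31 m).
The shell at 0.31 m lies outside the Gaussian surface, so Q_enc = -24.7 μC = -2.47×10^-5 C.
Since E is radial and uniform over the Gaussian sphere, Φ = E·4πr² = Q_enc/ε₀.
E = k|Q_enc|/r² = (8.99×10^9)(2.47×10^-5)/(0.25)² = 3.55e6 N/C.

|E| ≈ 3.55×10^6 V/m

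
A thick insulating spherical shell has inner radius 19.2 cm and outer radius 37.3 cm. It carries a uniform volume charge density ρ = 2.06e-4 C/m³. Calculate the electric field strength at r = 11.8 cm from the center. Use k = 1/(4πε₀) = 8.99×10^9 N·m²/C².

|E| = 0 V/m

Symmetry ⇒ E = E(r) r̂. Gaussian sphere of radius r = 11.8 cm (r < 19.2 cm, inside the empty cavity).
Q_enc = 0 (all charge lies at larger r); Gauss's law gives E = 0.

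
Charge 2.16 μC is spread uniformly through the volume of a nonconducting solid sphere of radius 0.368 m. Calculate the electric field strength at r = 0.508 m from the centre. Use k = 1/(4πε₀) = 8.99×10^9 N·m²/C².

Take a concentric spherical Gaussian surface of radius r = 0.508 m (r > R, so the entire charge is enclosed).
Q_enc = 2.16 μC = 2.16e-6 C.
Gauss's law: E·4πr² = Q_enc/ε₀.
E = k|Q_enc|/r² = (8.99×10^9)(2.16×10^-6)/(0.508)² = 7.52×10^4 N/C.

|E| ≈ 7.52×10^4 N/C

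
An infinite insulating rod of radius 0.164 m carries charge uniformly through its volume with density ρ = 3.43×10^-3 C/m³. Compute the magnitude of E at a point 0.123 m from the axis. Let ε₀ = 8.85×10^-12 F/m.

Choose a coaxial cylinder of radius r = 0.123 m (arbitrary length L) as the Gaussian surface (r < R).
Charge inside radius r per length L is ρ·πr²·L, so λ_enc = ρπr² = 1.63×10^-4 C/m.
Since E is radial and uniform over the curved surface, Φ = E·2πrL = Q_enc/ε₀ = λ_enc L/ε₀.
E = |λ_enc|/(2πε₀r) = (1.63×10^-4)/(2π·8.85×10^-12·0.123) = 2.38e7 N/C.

E = 2.38×10^7 N/C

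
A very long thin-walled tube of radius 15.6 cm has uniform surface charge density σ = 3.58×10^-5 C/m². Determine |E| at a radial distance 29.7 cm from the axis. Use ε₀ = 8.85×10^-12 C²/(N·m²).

|E| ≈ 2.12×10^6 V/m

Coaxial Gaussian cylinder, radius r = 29.7 cm, length L (r > 15.6 cm).
The whole shell is enclosed: λ_enc = σ·2πR = (3.58×10^-5)·2π·(0.156) = 3.509×10^-5 C/m.
By Gauss's law (flux through the curved wall only), E·2πrL = λ_enc L/ε₀.
E = |λ_enc|/(2πε₀r) = (3.509e-5)/(2π·8.85×10^-12·0.297) = 2.12×10^6 N/C.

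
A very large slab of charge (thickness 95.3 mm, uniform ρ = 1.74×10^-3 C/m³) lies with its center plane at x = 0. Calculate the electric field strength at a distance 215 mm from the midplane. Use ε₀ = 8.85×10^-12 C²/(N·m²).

9.37×10^6 N/C

The point |x| = 215 mm lies outside the slab (half-thickness 0.04765 m). A symmetric pillbox spanning the full slab encloses Q_enc = ρ·d·A.
Flux = 2EA ⇒ E = |ρ|d/(2ε₀), independent of distance outside.
E = (1.74×10^-3)(0.0953)/(2·8.85×10^-12) = 9.37×10^6 N/C.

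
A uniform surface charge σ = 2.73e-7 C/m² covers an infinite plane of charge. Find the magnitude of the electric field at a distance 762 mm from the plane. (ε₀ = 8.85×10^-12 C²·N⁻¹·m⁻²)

1.54×10^4 N/C

Choose a cylindrical pillbox piercing the sheet, end faces (area A) parallel to it.
Flux Φ = 2EA and Q_enc = σA, so 2EA = σA/ε₀ ⇒ E = |σ|/(2ε₀), independent of distance.
E = |σ|/(2ε₀) = (2.73×10^-7)/(2·8.85×10^-12) = 1.54e4 N/C.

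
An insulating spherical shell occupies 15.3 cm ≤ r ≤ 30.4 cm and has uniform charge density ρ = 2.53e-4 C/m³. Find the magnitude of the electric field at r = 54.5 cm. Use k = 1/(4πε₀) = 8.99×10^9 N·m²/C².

Use a concentric Gaussian sphere at r = 54.5 cm (r > 30.4 cm, enclosing the whole shell).
Q_enc = ρ·(4π/3)(b³ − a³) = (2.53×10^-4)·(4π/3)·((0.304)³ − (0.153)³) = 2.598×10^-5 C.
Since E is radial and uniform over the Gaussian sphere, Φ = E·4πr² = Q_enc/ε₀.
E = k|Q_enc|/r² = (8.99×10^9)(2.598×10^-5)/(0.545)² = 7.86×10^5 N/C.

|E| = 7.86×10^5 N/C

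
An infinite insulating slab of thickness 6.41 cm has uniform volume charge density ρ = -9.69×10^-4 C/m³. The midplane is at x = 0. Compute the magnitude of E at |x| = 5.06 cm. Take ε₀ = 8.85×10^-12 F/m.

|E| ≈ 3.51×10^6 N/C

The point |x| = 5.06 cm lies outside the slab (half-thickness 0.03205 m). A symmetric pillbox spanning the full slab encloses Q_enc = ρ·d·A.
Flux = 2EA ⇒ E = |ρ|d/(2ε₀), independent of distance outside.
E = (9.69×10^-4)(0.0641)/(2·8.85×10^-12) = 3.51×10^6 N/C.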